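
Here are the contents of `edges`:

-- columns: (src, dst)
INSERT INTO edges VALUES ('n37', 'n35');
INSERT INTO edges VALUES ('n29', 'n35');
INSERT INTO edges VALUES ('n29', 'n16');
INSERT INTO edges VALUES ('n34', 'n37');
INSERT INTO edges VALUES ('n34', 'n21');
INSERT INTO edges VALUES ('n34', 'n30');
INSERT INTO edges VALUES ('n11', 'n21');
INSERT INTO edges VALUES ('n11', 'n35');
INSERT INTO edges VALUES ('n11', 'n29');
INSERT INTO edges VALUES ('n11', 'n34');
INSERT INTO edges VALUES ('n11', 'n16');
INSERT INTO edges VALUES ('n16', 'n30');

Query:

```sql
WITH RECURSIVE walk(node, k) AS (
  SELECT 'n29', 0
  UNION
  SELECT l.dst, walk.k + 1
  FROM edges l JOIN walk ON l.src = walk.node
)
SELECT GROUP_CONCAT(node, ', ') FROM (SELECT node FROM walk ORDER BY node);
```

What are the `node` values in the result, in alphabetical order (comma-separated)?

n16, n29, n30, n35

Base: (n29, k=0).
Iteration 1: edges from {n29} -> (n16, k=1), (n35, k=1).
Iteration 2: edges from {n16,n35} -> (n30, k=2).
Iteration 3: no outgoing edges from {n30}; recursion stops.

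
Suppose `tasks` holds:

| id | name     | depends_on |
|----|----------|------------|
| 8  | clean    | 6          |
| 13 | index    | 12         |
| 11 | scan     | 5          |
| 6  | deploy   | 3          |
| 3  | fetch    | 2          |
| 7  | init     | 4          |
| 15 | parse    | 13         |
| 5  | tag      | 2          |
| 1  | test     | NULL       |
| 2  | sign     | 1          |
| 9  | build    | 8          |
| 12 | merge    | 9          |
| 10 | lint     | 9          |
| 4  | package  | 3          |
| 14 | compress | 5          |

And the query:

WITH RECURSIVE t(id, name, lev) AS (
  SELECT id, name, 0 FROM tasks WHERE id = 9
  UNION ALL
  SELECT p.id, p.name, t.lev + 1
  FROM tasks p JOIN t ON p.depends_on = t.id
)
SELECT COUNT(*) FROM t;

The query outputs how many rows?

5

Base: id=9 (build) at lev 0.
Iteration 1: rows with depends_on in {9} -> lint (id 10, lev 1), merge (id 12, lev 1).
Iteration 2: rows with depends_on in {10,12} -> index (id 13, lev 2).
Iteration 3: rows with depends_on in {13} -> parse (id 15, lev 3).
Iteration 4: no rows with depends_on in {15}; recursion stops.
Total rows emitted: 5.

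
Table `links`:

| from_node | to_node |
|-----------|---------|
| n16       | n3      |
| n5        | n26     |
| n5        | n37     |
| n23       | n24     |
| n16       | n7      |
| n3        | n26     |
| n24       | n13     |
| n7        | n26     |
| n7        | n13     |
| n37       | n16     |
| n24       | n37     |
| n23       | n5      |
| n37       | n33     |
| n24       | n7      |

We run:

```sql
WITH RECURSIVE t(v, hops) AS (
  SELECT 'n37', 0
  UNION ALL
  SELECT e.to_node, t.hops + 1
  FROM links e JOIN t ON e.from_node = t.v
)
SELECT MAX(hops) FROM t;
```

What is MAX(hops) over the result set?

3

Base: (n37, hops=0).
Iteration 1: edges from {n37} -> (n16, hops=1), (n33, hops=1).
Iteration 2: edges from {n16,n33} -> (n3, hops=2), (n7, hops=2).
Iteration 3: edges from {n3,n7} -> (n13, hops=3), (n26, hops=3) x2. [UNION ALL keeps all 3 new rows, including repeats]
Iteration 4: no outgoing edges from {n13,n26}; recursion stops.
hops values: 0, 1, 1, 2, 2, 3, 3, 3; the maximum is 3.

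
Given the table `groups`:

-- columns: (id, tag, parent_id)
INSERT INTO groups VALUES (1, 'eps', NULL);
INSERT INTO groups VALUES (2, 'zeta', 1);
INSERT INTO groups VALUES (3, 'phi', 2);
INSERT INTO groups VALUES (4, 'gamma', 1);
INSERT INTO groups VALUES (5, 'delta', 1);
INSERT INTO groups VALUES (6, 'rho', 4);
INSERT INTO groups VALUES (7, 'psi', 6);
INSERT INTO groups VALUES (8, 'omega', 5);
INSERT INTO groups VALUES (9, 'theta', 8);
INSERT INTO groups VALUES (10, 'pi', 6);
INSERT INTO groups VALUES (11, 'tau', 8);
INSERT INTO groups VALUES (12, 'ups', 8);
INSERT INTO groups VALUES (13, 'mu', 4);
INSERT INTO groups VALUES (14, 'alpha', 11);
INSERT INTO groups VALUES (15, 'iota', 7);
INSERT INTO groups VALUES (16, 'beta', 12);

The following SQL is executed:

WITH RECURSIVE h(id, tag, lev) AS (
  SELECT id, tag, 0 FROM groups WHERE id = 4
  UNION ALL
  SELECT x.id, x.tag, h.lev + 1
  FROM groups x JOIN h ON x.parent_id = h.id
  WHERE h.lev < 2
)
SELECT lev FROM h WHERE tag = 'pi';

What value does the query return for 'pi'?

2

Base: id=4 (gamma) at lev 0.
Iteration 1: rows with parent_id in {4} -> rho (id 6, lev 1), mu (id 13, lev 1).
Iteration 2: rows with parent_id in {6,13} -> psi (id 7, lev 2), pi (id 10, lev 2).
Iteration 3: lev < 2 fails for all current rows; recursion stops.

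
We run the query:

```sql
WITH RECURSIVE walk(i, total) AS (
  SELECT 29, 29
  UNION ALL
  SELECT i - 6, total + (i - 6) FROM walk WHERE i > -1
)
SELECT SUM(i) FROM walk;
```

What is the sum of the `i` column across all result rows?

Base: i=29, total=29.
Iteration 1: 29 > -1 holds -> i = 29 - 6 = 23, total = 29 + 23 = 52.
Iteration 2: 23 > -1 holds -> i = 23 - 6 = 17, total = 52 + 17 = 69.
Iteration 3: 17 > -1 holds -> i = 17 - 6 = 11, total = 69 + 11 = 80.
Iteration 4: 11 > -1 holds -> i = 11 - 6 = 5, total = 80 + 5 = 85.
Iteration 5: 5 > -1 holds -> i = 5 - 6 = -1, total = 85 + -1 = 84.
Iteration 6: -1 > -1 fails; recursion stops.
SUM(i) = 29 + 23 + 17 + 11 + 5 + -1 = 84.

84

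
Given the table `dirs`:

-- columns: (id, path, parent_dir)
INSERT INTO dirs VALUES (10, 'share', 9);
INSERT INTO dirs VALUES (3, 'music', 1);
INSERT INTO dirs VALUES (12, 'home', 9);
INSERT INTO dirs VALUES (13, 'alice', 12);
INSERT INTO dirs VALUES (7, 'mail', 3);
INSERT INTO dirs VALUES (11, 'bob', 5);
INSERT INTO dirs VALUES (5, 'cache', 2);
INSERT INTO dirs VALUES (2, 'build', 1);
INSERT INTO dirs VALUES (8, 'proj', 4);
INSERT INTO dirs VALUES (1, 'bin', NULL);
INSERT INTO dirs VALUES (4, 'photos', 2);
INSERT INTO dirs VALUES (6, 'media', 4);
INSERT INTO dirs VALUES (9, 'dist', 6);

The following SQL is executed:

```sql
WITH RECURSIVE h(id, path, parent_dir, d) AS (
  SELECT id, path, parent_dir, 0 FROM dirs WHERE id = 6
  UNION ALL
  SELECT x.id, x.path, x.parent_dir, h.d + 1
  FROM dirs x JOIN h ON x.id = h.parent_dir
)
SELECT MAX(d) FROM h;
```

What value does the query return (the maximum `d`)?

3

Base: id=6 (media), parent_dir=4, d 0.
Iteration 1: join on id=4 -> photos (id 4, parent_dir=2, d 1).
Iteration 2: join on id=2 -> build (id 2, parent_dir=1, d 2).
Iteration 3: join on id=1 -> bin (id 1, parent_dir=NULL, d 3).
Iteration 4: parent_dir is NULL; no match; recursion stops.
d values: 0, 1, 2, 3; the maximum is 3.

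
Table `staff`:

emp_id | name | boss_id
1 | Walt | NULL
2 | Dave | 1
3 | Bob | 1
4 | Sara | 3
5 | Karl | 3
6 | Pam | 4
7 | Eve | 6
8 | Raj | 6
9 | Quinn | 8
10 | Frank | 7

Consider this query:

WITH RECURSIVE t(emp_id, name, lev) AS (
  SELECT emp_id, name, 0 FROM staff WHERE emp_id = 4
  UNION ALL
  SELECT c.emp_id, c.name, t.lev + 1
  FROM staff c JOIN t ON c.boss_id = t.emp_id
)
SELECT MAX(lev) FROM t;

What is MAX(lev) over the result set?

Base: emp_id=4 (Sara) at lev 0.
Iteration 1: rows with boss_id in {4} -> Pam (id 6, lev 1).
Iteration 2: rows with boss_id in {6} -> Eve (id 7, lev 2), Raj (id 8, lev 2).
Iteration 3: rows with boss_id in {7,8} -> Quinn (id 9, lev 3), Frank (id 10, lev 3).
Iteration 4: no rows with boss_id in {9,10}; recursion stops.
lev values: 0, 1, 2, 2, 3, 3; the maximum is 3.

3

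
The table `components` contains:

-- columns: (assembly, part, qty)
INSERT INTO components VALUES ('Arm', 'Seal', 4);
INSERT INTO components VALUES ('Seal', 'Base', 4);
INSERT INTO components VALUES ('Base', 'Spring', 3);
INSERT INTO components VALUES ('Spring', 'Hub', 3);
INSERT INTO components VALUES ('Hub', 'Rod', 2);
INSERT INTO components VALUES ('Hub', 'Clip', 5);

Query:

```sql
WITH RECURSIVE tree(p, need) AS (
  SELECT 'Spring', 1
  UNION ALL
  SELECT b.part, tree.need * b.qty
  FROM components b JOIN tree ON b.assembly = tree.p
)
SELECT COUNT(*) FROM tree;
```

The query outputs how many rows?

Base: (Spring, need=1).
Iteration 1: components of {Spring} -> Hub = 1*3 = 3.
Iteration 2: components of {Hub} -> Clip = 3*5 = 15, Rod = 3*2 = 6.
Iteration 3: no further components; recursion stops.
Total rows emitted: 4.

4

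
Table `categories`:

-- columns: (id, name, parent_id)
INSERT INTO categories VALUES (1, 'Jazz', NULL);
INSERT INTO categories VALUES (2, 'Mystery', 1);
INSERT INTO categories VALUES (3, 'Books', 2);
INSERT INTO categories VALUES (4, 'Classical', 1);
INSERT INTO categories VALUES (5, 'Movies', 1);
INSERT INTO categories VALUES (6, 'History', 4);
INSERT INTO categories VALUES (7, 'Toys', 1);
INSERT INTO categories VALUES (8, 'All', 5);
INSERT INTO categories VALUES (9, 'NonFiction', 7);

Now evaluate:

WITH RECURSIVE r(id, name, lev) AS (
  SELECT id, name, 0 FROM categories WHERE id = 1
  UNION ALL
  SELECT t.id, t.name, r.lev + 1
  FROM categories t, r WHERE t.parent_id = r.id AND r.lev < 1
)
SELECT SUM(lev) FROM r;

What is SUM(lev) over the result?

Base: id=1 (Jazz) at lev 0.
Iteration 1: rows with parent_id in {1} -> Mystery (id 2, lev 1), Classical (id 4, lev 1), Movies (id 5, lev 1), Toys (id 7, lev 1).
Iteration 2: lev < 1 fails for all current rows; recursion stops.
SUM(lev) = 0 + 1 + 1 + 1 + 1 = 4.

4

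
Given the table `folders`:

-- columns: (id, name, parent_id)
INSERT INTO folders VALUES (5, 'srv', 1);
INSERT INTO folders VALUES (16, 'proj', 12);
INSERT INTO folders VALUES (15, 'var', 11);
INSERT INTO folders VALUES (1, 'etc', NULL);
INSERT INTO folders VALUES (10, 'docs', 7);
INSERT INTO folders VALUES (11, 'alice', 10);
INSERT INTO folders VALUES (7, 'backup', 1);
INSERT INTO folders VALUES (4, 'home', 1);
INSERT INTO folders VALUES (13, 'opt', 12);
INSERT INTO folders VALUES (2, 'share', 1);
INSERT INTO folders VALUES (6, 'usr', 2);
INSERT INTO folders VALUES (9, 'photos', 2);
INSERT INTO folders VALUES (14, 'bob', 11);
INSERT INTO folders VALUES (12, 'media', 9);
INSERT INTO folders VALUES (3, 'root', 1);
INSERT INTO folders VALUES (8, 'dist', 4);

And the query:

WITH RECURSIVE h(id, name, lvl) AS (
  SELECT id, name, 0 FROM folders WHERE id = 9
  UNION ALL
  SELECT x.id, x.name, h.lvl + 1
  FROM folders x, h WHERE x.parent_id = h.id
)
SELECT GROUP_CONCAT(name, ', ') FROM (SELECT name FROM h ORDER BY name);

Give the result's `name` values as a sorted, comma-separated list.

Base: id=9 (photos) at lvl 0.
Iteration 1: rows with parent_id in {9} -> media (id 12, lvl 1).
Iteration 2: rows with parent_id in {12} -> opt (id 13, lvl 2), proj (id 16, lvl 2).
Iteration 3: no rows with parent_id in {13,16}; recursion stops.

media, opt, photos, proj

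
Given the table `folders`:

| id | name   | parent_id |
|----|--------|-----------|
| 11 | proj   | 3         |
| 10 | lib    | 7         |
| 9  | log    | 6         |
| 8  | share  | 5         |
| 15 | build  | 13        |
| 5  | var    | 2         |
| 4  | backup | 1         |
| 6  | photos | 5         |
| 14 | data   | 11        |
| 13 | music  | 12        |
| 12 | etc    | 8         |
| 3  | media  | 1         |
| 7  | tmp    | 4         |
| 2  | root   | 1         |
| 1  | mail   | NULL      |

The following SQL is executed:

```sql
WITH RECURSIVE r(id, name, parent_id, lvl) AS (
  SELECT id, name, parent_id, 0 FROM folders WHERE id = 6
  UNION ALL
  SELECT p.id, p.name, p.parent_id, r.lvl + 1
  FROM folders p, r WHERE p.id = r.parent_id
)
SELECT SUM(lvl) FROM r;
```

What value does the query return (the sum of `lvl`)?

6

Base: id=6 (photos), parent_id=5, lvl 0.
Iteration 1: join on id=5 -> var (id 5, parent_id=2, lvl 1).
Iteration 2: join on id=2 -> root (id 2, parent_id=1, lvl 2).
Iteration 3: join on id=1 -> mail (id 1, parent_id=NULL, lvl 3).
Iteration 4: parent_id is NULL; no match; recursion stops.
SUM(lvl) = 0 + 1 + 2 + 3 = 6.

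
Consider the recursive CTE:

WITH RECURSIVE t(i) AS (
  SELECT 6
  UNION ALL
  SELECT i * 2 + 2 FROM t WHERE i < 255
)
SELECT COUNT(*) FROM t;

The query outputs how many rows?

Base: i=6.
Iteration 1: 6 < 255 holds -> i = 6 * 2 + 2 = 14.
Iteration 2: 14 < 255 holds -> i = 14 * 2 + 2 = 30.
Iteration 3: 30 < 255 holds -> i = 30 * 2 + 2 = 62.
Iteration 4: 62 < 255 holds -> i = 62 * 2 + 2 = 126.
Iteration 5: 126 < 255 holds -> i = 126 * 2 + 2 = 254.
Iteration 6: 254 < 255 holds -> i = 254 * 2 + 2 = 510.
Iteration 7: 510 < 255 fails; recursion stops.
Total rows emitted: 7.

7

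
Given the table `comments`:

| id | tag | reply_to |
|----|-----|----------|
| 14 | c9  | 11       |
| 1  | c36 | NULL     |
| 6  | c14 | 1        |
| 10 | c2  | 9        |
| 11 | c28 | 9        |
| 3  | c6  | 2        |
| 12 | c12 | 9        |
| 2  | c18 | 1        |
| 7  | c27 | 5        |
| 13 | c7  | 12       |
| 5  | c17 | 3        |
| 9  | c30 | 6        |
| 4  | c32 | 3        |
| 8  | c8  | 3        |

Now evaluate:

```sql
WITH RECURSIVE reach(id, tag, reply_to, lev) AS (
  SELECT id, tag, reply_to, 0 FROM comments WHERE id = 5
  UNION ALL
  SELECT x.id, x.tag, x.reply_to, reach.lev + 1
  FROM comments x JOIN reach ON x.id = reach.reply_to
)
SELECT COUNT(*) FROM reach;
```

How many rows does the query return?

Base: id=5 (c17), reply_to=3, lev 0.
Iteration 1: join on id=3 -> c6 (id 3, reply_to=2, lev 1).
Iteration 2: join on id=2 -> c18 (id 2, reply_to=1, lev 2).
Iteration 3: join on id=1 -> c36 (id 1, reply_to=NULL, lev 3).
Iteration 4: reply_to is NULL; no match; recursion stops.
Total rows emitted: 4.

4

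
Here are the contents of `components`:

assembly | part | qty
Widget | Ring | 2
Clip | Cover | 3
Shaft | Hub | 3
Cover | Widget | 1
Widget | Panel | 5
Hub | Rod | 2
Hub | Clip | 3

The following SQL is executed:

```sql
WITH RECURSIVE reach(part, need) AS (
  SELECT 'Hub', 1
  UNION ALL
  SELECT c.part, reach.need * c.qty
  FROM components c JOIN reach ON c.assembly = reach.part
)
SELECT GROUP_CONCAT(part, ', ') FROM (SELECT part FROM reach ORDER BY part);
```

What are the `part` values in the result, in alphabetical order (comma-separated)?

Clip, Cover, Hub, Panel, Ring, Rod, Widget

Base: (Hub, need=1).
Iteration 1: components of {Hub} -> Clip = 1*3 = 3, Rod = 1*2 = 2.
Iteration 2: components of {Clip,Rod} -> Cover = 3*3 = 9.
Iteration 3: components of {Cover} -> Widget = 9*1 = 9.
Iteration 4: components of {Widget} -> Panel = 9*5 = 45, Ring = 9*2 = 18.
Iteration 5: no further components; recursion stops.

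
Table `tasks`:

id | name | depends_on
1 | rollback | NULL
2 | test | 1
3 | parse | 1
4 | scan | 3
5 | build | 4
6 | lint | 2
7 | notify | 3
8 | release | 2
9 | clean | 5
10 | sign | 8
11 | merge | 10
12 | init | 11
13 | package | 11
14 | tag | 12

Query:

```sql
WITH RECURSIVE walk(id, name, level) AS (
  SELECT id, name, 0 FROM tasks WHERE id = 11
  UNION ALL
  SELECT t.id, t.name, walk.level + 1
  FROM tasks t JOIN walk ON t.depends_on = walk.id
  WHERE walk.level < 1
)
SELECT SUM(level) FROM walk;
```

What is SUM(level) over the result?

Base: id=11 (merge) at level 0.
Iteration 1: rows with depends_on in {11} -> init (id 12, level 1), package (id 13, level 1).
Iteration 2: level < 1 fails for all current rows; recursion stops.
SUM(level) = 0 + 1 + 1 = 2.

2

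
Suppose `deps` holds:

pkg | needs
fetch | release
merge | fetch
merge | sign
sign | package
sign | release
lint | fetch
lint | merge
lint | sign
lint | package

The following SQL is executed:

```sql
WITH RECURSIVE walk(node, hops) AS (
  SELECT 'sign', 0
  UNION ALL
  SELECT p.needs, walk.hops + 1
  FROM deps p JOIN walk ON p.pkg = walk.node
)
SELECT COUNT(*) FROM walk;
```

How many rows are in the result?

3

Base: (sign, hops=0).
Iteration 1: edges from {sign} -> (package, hops=1), (release, hops=1).
Iteration 2: no outgoing edges from {package,release}; recursion stops.
Total rows emitted: 3.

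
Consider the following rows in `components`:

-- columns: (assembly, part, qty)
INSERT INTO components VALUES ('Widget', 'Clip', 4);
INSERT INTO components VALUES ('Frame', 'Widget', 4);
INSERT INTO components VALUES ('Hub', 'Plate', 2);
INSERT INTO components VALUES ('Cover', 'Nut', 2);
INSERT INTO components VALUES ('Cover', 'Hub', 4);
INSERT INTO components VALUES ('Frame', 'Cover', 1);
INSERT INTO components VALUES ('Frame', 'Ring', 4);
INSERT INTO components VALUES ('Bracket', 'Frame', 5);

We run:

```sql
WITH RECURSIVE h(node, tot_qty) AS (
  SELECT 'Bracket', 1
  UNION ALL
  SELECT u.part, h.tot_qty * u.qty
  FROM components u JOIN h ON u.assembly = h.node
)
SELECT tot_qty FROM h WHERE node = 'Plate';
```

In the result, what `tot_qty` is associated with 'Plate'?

40

Base: (Bracket, tot_qty=1).
Iteration 1: components of {Bracket} -> Frame = 1*5 = 5.
Iteration 2: components of {Frame} -> Cover = 5*1 = 5, Ring = 5*4 = 20, Widget = 5*4 = 20.
Iteration 3: components of {Cover,Ring,Widget} -> Clip = 20*4 = 80, Hub = 5*4 = 20, Nut = 5*2 = 10.
Iteration 4: components of {Clip,Hub,Nut} -> Plate = 20*2 = 40.
Iteration 5: no further components; recursion stops.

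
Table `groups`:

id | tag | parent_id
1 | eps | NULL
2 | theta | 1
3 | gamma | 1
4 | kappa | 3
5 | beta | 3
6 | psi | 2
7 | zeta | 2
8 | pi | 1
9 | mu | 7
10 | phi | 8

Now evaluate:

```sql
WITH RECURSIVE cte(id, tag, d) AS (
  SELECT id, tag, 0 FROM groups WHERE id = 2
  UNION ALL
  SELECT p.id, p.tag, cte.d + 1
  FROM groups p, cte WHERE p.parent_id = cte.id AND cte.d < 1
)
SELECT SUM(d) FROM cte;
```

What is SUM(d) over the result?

Base: id=2 (theta) at d 0.
Iteration 1: rows with parent_id in {2} -> psi (id 6, d 1), zeta (id 7, d 1).
Iteration 2: d < 1 fails for all current rows; recursion stops.
SUM(d) = 0 + 1 + 1 = 2.

2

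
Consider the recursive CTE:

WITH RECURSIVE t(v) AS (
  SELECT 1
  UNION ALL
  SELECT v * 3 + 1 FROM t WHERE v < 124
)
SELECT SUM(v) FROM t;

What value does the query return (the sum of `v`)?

Base: v=1.
Iteration 1: 1 < 124 holds -> v = 1 * 3 + 1 = 4.
Iteration 2: 4 < 124 holds -> v = 4 * 3 + 1 = 13.
Iteration 3: 13 < 124 holds -> v = 13 * 3 + 1 = 40.
Iteration 4: 40 < 124 holds -> v = 40 * 3 + 1 = 121.
Iteration 5: 121 < 124 holds -> v = 121 * 3 + 1 = 364.
Iteration 6: 364 < 124 fails; recursion stops.
SUM(v) = 1 + 4 + 13 + 40 + 121 + 364 = 543.

543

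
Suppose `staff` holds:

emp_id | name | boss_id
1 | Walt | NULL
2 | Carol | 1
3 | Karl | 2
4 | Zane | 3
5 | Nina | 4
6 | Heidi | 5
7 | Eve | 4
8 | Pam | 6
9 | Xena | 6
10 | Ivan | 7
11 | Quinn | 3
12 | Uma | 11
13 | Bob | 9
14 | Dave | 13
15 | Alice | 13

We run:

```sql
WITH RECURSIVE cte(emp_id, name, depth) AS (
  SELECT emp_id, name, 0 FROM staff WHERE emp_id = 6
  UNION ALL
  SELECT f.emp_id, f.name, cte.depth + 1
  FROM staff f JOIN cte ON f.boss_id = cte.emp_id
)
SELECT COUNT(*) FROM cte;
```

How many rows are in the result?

Base: emp_id=6 (Heidi) at depth 0.
Iteration 1: rows with boss_id in {6} -> Pam (id 8, depth 1), Xena (id 9, depth 1).
Iteration 2: rows with boss_id in {8,9} -> Bob (id 13, depth 2).
Iteration 3: rows with boss_id in {13} -> Dave (id 14, depth 3), Alice (id 15, depth 3).
Iteration 4: no rows with boss_id in {14,15}; recursion stops.
Total rows emitted: 6.

6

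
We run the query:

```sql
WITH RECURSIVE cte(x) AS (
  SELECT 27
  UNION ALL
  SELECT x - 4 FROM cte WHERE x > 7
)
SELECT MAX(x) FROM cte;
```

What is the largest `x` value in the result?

Base: x=27.
Iteration 1: 27 > 7 holds -> x = 27 - 4 = 23.
Iteration 2: 23 > 7 holds -> x = 23 - 4 = 19.
Iteration 3: 19 > 7 holds -> x = 19 - 4 = 15.
Iteration 4: 15 > 7 holds -> x = 15 - 4 = 11.
Iteration 5: 11 > 7 holds -> x = 11 - 4 = 7.
Iteration 6: 7 > 7 fails; recursion stops.
x values: 27, 23, 19, 15, 11, 7; the maximum is 27.

27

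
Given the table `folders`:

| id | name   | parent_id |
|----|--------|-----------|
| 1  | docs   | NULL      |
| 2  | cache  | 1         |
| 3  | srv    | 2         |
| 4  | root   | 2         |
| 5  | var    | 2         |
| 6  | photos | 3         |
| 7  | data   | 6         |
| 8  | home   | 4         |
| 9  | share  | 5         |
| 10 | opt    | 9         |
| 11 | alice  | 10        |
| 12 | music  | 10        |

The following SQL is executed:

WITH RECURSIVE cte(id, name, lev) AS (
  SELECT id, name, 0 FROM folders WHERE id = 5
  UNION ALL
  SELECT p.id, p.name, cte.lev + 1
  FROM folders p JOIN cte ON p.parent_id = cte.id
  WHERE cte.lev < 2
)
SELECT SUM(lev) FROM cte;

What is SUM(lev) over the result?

Base: id=5 (var) at lev 0.
Iteration 1: rows with parent_id in {5} -> share (id 9, lev 1).
Iteration 2: rows with parent_id in {9} -> opt (id 10, lev 2).
Iteration 3: lev < 2 fails for all current rows; recursion stops.
SUM(lev) = 0 + 1 + 2 = 3.

3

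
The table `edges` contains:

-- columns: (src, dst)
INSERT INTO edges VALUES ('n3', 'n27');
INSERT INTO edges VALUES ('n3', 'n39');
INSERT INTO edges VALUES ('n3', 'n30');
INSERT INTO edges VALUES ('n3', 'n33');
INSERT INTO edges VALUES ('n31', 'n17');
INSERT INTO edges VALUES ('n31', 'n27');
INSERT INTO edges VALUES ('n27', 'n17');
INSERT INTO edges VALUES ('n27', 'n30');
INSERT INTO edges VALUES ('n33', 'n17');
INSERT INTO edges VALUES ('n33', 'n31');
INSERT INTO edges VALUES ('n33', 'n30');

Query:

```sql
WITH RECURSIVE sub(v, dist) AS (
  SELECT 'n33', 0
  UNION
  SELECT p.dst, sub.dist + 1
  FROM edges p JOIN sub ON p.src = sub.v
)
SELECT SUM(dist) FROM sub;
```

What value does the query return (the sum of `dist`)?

Base: (n33, dist=0).
Iteration 1: edges from {n33} -> (n17, dist=1), (n30, dist=1), (n31, dist=1).
Iteration 2: edges from {n17,n30,n31} -> (n17, dist=2), (n27, dist=2).
Iteration 3: edges from {n17,n27} -> (n17, dist=3), (n30, dist=3).
Iteration 4: no outgoing edges from {n17,n30}; recursion stops.
SUM(dist) = 0 + 1 + 1 + 1 + 2 + 2 + 3 + 3 = 13.

13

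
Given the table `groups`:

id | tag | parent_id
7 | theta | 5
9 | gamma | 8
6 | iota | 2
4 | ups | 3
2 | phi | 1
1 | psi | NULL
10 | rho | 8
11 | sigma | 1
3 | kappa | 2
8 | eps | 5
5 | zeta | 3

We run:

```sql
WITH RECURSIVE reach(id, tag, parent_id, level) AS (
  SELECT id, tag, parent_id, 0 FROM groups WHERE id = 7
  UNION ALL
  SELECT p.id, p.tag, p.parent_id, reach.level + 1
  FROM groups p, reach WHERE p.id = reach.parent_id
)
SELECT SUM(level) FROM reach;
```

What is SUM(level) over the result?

Base: id=7 (theta), parent_id=5, level 0.
Iteration 1: join on id=5 -> zeta (id 5, parent_id=3, level 1).
Iteration 2: join on id=3 -> kappa (id 3, parent_id=2, level 2).
Iteration 3: join on id=2 -> phi (id 2, parent_id=1, level 3).
Iteration 4: join on id=1 -> psi (id 1, parent_id=NULL, level 4).
Iteration 5: parent_id is NULL; no match; recursion stops.
SUM(level) = 0 + 1 + 2 + 3 + 4 = 10.

10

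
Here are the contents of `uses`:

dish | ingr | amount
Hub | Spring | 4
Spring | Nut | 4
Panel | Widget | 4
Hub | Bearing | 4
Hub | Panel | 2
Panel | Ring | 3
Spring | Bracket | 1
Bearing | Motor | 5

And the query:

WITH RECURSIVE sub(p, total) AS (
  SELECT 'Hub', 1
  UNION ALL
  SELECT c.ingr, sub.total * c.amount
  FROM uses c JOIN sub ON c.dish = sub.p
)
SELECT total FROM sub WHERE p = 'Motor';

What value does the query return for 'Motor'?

20

Base: (Hub, total=1).
Iteration 1: components of {Hub} -> Bearing = 1*4 = 4, Panel = 1*2 = 2, Spring = 1*4 = 4.
Iteration 2: components of {Bearing,Panel,Spring} -> Bracket = 4*1 = 4, Motor = 4*5 = 20, Nut = 4*4 = 16, Ring = 2*3 = 6, Widget = 2*4 = 8.
Iteration 3: no further components; recursion stops.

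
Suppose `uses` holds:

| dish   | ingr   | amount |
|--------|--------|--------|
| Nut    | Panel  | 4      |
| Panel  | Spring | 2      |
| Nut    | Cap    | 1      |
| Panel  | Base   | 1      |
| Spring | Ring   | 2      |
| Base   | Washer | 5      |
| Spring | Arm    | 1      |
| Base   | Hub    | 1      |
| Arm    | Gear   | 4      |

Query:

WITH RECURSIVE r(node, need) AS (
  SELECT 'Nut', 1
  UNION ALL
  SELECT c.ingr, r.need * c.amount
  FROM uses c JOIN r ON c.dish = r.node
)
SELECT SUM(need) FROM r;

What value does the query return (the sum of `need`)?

98

Base: (Nut, need=1).
Iteration 1: components of {Nut} -> Cap = 1*1 = 1, Panel = 1*4 = 4.
Iteration 2: components of {Cap,Panel} -> Base = 4*1 = 4, Spring = 4*2 = 8.
Iteration 3: components of {Base,Spring} -> Arm = 8*1 = 8, Hub = 4*1 = 4, Ring = 8*2 = 16, Washer = 4*5 = 20.
Iteration 4: components of {Arm,Hub,Ring,Washer} -> Gear = 8*4 = 32.
Iteration 5: no further components; recursion stops.
SUM(need) = 1 + 4 + 1 + 8 + 4 + 16 + 8 + 20 + 4 + 32 = 98.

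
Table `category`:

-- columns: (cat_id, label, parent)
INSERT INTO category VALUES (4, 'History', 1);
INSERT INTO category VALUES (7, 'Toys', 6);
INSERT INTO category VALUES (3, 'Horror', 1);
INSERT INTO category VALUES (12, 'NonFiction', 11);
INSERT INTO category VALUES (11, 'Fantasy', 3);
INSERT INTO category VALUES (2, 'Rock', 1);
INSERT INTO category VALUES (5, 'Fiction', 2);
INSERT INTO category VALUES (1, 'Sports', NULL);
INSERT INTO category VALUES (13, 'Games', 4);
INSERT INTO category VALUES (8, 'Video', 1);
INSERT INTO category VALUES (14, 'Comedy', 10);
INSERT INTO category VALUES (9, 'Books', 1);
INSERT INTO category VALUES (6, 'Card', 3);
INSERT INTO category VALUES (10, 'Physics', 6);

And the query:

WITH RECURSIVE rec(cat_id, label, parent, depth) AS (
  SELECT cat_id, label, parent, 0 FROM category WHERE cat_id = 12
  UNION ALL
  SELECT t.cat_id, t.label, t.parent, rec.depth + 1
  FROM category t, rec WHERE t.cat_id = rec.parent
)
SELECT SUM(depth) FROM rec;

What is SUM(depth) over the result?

Base: cat_id=12 (NonFiction), parent=11, depth 0.
Iteration 1: join on cat_id=11 -> Fantasy (id 11, parent=3, depth 1).
Iteration 2: join on cat_id=3 -> Horror (id 3, parent=1, depth 2).
Iteration 3: join on cat_id=1 -> Sports (id 1, parent=NULL, depth 3).
Iteration 4: parent is NULL; no match; recursion stops.
SUM(depth) = 0 + 1 + 2 + 3 = 6.

6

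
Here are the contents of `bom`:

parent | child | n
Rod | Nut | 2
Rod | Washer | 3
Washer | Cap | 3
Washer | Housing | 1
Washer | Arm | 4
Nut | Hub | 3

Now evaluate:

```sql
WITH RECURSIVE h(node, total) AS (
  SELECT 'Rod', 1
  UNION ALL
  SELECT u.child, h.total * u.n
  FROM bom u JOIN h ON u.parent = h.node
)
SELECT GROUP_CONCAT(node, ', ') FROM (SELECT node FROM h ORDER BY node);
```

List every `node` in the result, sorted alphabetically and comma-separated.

Base: (Rod, total=1).
Iteration 1: components of {Rod} -> Nut = 1*2 = 2, Washer = 1*3 = 3.
Iteration 2: components of {Nut,Washer} -> Arm = 3*4 = 12, Cap = 3*3 = 9, Housing = 3*1 = 3, Hub = 2*3 = 6.
Iteration 3: no further components; recursion stops.

Arm, Cap, Housing, Hub, Nut, Rod, Washer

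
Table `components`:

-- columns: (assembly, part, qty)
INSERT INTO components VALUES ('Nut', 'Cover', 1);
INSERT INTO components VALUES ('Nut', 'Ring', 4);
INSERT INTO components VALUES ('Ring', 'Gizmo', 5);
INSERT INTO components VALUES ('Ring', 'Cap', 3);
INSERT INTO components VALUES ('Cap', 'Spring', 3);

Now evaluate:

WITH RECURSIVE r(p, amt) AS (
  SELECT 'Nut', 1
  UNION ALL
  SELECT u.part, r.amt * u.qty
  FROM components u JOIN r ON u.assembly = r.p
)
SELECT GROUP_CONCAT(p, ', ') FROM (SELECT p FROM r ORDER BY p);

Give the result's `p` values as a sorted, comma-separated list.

Base: (Nut, amt=1).
Iteration 1: components of {Nut} -> Cover = 1*1 = 1, Ring = 1*4 = 4.
Iteration 2: components of {Cover,Ring} -> Cap = 4*3 = 12, Gizmo = 4*5 = 20.
Iteration 3: components of {Cap,Gizmo} -> Spring = 12*3 = 36.
Iteration 4: no further components; recursion stops.

Cap, Cover, Gizmo, Nut, Ring, Spring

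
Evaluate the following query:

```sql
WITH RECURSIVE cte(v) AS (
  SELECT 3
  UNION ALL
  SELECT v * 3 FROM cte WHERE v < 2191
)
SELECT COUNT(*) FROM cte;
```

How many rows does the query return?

Base: v=3.
Iteration 1: 3 < 2191 holds -> v = 3 * 3 = 9.
Iteration 2: 9 < 2191 holds -> v = 9 * 3 = 27.
Iteration 3: 27 < 2191 holds -> v = 27 * 3 = 81.
Iteration 4: 81 < 2191 holds -> v = 81 * 3 = 243.
Iteration 5: 243 < 2191 holds -> v = 243 * 3 = 729.
Iteration 6: 729 < 2191 holds -> v = 729 * 3 = 2187.
Iteration 7: 2187 < 2191 holds -> v = 2187 * 3 = 6561.
Iteration 8: 6561 < 2191 fails; recursion stops.
Total rows emitted: 8.

8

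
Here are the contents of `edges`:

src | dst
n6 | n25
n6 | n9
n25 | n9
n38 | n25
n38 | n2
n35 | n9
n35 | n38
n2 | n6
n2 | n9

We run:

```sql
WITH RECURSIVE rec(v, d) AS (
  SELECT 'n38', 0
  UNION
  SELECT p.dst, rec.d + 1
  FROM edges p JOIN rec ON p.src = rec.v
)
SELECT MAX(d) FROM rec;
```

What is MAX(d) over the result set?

Base: (n38, d=0).
Iteration 1: edges from {n38} -> (n2, d=1), (n25, d=1).
Iteration 2: edges from {n2,n25} -> (n6, d=2), (n9, d=2). [UNION drops 1 duplicate row(s)]
Iteration 3: edges from {n6,n9} -> (n25, d=3), (n9, d=3).
Iteration 4: edges from {n25,n9} -> (n9, d=4).
Iteration 5: no outgoing edges from {n9}; recursion stops.
d values: 0, 1, 1, 2, 2, 3, 3, 4; the maximum is 4.

4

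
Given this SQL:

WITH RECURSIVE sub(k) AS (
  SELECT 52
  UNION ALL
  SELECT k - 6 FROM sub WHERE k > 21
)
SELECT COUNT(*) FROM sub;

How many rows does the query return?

7

Base: k=52.
Iteration 1: 52 > 21 holds -> k = 52 - 6 = 46.
Iteration 2: 46 > 21 holds -> k = 46 - 6 = 40.
Iteration 3: 40 > 21 holds -> k = 40 - 6 = 34.
Iteration 4: 34 > 21 holds -> k = 34 - 6 = 28.
Iteration 5: 28 > 21 holds -> k = 28 - 6 = 22.
Iteration 6: 22 > 21 holds -> k = 22 - 6 = 16.
Iteration 7: 16 > 21 fails; recursion stops.
Total rows emitted: 7.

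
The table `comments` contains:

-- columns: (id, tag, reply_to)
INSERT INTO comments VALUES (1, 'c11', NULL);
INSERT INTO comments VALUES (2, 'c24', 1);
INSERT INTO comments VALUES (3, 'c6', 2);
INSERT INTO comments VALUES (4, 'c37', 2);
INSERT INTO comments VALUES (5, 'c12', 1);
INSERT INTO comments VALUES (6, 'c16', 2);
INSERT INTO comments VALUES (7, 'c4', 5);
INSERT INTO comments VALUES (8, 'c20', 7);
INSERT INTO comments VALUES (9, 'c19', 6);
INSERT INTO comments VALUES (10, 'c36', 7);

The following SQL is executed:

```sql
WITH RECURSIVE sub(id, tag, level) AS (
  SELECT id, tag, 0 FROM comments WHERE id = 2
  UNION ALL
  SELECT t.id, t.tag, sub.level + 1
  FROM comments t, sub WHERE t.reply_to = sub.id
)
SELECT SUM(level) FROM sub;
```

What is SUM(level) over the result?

5

Base: id=2 (c24) at level 0.
Iteration 1: rows with reply_to in {2} -> c6 (id 3, level 1), c37 (id 4, level 1), c16 (id 6, level 1).
Iteration 2: rows with reply_to in {3,4,6} -> c19 (id 9, level 2).
Iteration 3: no rows with reply_to in {9}; recursion stops.
SUM(level) = 0 + 1 + 1 + 1 + 2 = 5.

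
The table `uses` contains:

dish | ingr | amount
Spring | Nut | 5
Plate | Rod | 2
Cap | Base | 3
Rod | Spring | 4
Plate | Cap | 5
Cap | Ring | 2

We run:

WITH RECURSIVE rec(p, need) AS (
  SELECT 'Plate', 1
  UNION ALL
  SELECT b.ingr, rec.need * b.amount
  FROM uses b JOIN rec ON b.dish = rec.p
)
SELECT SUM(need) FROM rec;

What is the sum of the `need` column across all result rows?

81

Base: (Plate, need=1).
Iteration 1: components of {Plate} -> Cap = 1*5 = 5, Rod = 1*2 = 2.
Iteration 2: components of {Cap,Rod} -> Base = 5*3 = 15, Ring = 5*2 = 10, Spring = 2*4 = 8.
Iteration 3: components of {Base,Ring,Spring} -> Nut = 8*5 = 40.
Iteration 4: no further components; recursion stops.
SUM(need) = 1 + 2 + 5 + 8 + 10 + 15 + 40 = 81.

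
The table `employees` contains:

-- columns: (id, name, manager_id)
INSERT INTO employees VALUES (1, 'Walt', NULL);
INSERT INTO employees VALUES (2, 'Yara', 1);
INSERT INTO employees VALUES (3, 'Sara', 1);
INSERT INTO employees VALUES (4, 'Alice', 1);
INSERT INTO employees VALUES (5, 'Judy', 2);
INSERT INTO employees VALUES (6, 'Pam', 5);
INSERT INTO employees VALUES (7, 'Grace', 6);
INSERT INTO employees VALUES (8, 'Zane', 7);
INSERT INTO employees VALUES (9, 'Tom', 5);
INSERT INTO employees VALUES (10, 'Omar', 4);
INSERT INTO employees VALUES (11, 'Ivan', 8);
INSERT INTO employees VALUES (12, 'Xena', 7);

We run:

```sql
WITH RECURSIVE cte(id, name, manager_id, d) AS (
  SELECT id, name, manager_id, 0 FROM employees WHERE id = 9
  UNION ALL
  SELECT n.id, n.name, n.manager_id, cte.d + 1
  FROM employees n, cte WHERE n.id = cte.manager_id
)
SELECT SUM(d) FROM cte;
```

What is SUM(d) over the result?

Base: id=9 (Tom), manager_id=5, d 0.
Iteration 1: join on id=5 -> Judy (id 5, manager_id=2, d 1).
Iteration 2: join on id=2 -> Yara (id 2, manager_id=1, d 2).
Iteration 3: join on id=1 -> Walt (id 1, manager_id=NULL, d 3).
Iteration 4: manager_id is NULL; no match; recursion stops.
SUM(d) = 0 + 1 + 2 + 3 = 6.

6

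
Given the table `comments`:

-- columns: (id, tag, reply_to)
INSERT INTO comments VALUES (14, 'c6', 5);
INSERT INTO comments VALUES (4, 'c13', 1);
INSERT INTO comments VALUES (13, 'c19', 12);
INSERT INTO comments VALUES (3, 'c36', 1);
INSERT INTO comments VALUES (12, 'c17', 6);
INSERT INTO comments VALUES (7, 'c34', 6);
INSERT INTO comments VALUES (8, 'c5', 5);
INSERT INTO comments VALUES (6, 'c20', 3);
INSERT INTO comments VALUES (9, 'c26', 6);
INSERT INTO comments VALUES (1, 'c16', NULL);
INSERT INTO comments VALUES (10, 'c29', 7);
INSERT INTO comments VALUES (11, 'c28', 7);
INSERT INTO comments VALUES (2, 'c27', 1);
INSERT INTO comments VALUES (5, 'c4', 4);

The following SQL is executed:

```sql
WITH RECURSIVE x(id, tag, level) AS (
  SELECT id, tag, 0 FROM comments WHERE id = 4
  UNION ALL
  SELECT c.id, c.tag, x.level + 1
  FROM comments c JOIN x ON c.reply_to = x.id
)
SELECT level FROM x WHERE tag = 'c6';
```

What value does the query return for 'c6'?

2

Base: id=4 (c13) at level 0.
Iteration 1: rows with reply_to in {4} -> c4 (id 5, level 1).
Iteration 2: rows with reply_to in {5} -> c5 (id 8, level 2), c6 (id 14, level 2).
Iteration 3: no rows with reply_to in {8,14}; recursion stops.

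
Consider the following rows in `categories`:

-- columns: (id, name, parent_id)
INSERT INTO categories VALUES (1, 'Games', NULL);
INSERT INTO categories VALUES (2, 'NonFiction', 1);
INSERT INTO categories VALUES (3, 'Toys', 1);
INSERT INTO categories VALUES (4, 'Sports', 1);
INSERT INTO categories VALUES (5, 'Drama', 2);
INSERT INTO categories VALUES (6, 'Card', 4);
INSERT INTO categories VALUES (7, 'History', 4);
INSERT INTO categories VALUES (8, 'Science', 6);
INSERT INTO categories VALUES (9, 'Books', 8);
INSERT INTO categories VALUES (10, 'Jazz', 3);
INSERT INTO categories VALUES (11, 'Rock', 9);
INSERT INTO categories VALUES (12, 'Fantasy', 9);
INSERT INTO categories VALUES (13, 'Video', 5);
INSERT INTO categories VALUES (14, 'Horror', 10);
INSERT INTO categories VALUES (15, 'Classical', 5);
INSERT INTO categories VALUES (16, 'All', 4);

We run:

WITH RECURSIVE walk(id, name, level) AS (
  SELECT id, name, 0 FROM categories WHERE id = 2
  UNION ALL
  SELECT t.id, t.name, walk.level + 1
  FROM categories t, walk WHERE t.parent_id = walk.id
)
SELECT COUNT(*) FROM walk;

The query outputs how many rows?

4

Base: id=2 (NonFiction) at level 0.
Iteration 1: rows with parent_id in {2} -> Drama (id 5, level 1).
Iteration 2: rows with parent_id in {5} -> Video (id 13, level 2), Classical (id 15, level 2).
Iteration 3: no rows with parent_id in {13,15}; recursion stops.
Total rows emitted: 4.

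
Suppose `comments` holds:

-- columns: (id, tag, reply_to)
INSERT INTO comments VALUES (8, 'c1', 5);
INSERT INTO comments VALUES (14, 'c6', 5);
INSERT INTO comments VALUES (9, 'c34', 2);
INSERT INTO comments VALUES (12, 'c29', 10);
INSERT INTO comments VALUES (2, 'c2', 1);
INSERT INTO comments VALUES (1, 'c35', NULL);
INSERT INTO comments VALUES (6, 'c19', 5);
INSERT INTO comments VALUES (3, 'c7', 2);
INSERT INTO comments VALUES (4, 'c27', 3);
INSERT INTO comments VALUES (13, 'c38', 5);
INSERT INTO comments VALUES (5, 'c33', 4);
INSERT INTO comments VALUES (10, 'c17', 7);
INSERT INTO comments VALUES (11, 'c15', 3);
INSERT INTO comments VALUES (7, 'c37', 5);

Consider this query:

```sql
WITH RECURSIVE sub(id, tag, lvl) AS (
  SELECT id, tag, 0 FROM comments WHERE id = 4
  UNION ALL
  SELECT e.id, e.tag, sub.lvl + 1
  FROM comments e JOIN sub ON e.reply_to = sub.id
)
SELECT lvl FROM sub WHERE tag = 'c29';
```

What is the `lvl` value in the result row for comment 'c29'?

4

Base: id=4 (c27) at lvl 0.
Iteration 1: rows with reply_to in {4} -> c33 (id 5, lvl 1).
Iteration 2: rows with reply_to in {5} -> c19 (id 6, lvl 2), c37 (id 7, lvl 2), c1 (id 8, lvl 2), c38 (id 13, lvl 2), c6 (id 14, lvl 2).
Iteration 3: rows with reply_to in {6,7,8,13,14} -> c17 (id 10, lvl 3).
Iteration 4: rows with reply_to in {10} -> c29 (id 12, lvl 4).
Iteration 5: no rows with reply_to in {12}; recursion stops.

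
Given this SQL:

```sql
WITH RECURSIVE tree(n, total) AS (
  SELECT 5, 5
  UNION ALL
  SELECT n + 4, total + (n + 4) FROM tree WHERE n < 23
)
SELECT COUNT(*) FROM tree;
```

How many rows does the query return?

6

Base: n=5, total=5.
Iteration 1: 5 < 23 holds -> n = 5 + 4 = 9, total = 5 + 9 = 14.
Iteration 2: 9 < 23 holds -> n = 9 + 4 = 13, total = 14 + 13 = 27.
Iteration 3: 13 < 23 holds -> n = 13 + 4 = 17, total = 27 + 17 = 44.
Iteration 4: 17 < 23 holds -> n = 17 + 4 = 21, total = 44 + 21 = 65.
Iteration 5: 21 < 23 holds -> n = 21 + 4 = 25, total = 65 + 25 = 90.
Iteration 6: 25 < 23 fails; recursion stops.
Total rows emitted: 6.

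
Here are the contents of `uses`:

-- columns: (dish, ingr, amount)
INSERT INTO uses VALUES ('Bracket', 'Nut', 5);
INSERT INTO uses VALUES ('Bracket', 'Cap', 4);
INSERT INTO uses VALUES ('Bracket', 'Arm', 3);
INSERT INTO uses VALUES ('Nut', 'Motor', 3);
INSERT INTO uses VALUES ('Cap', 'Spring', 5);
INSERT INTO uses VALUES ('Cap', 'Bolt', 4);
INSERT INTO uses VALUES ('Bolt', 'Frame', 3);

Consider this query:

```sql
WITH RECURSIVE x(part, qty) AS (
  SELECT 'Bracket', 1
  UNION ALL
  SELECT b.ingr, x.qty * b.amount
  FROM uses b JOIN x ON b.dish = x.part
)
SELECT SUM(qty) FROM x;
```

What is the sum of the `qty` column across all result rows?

112

Base: (Bracket, qty=1).
Iteration 1: components of {Bracket} -> Arm = 1*3 = 3, Cap = 1*4 = 4, Nut = 1*5 = 5.
Iteration 2: components of {Arm,Cap,Nut} -> Bolt = 4*4 = 16, Motor = 5*3 = 15, Spring = 4*5 = 20.
Iteration 3: components of {Bolt,Motor,Spring} -> Frame = 16*3 = 48.
Iteration 4: no further components; recursion stops.
SUM(qty) = 1 + 5 + 4 + 3 + 15 + 20 + 16 + 48 = 112.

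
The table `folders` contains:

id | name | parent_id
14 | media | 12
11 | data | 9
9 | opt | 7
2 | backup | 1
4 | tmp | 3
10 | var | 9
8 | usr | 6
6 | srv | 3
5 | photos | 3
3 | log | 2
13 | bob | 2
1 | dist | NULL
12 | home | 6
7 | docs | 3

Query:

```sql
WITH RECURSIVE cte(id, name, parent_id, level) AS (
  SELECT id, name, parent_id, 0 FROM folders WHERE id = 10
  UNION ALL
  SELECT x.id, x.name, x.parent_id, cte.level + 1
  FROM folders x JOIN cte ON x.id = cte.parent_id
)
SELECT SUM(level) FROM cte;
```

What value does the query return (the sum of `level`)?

Base: id=10 (var), parent_id=9, level 0.
Iteration 1: join on id=9 -> opt (id 9, parent_id=7, level 1).
Iteration 2: join on id=7 -> docs (id 7, parent_id=3, level 2).
Iteration 3: join on id=3 -> log (id 3, parent_id=2, level 3).
Iteration 4: join on id=2 -> backup (id 2, parent_id=1, level 4).
Iteration 5: join on id=1 -> dist (id 1, parent_id=NULL, level 5).
Iteration 6: parent_id is NULL; no match; recursion stops.
SUM(level) = 0 + 1 + 2 + 3 + 4 + 5 = 15.

15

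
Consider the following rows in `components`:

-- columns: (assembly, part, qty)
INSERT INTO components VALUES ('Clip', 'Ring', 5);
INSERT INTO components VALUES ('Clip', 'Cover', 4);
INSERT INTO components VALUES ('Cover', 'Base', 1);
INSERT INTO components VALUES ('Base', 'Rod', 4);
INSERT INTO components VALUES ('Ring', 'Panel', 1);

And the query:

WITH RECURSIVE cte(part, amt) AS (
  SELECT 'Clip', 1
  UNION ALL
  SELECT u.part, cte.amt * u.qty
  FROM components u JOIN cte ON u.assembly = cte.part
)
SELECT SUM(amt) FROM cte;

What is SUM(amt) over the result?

35

Base: (Clip, amt=1).
Iteration 1: components of {Clip} -> Cover = 1*4 = 4, Ring = 1*5 = 5.
Iteration 2: components of {Cover,Ring} -> Base = 4*1 = 4, Panel = 5*1 = 5.
Iteration 3: components of {Base,Panel} -> Rod = 4*4 = 16.
Iteration 4: no further components; recursion stops.
SUM(amt) = 1 + 5 + 4 + 5 + 4 + 16 = 35.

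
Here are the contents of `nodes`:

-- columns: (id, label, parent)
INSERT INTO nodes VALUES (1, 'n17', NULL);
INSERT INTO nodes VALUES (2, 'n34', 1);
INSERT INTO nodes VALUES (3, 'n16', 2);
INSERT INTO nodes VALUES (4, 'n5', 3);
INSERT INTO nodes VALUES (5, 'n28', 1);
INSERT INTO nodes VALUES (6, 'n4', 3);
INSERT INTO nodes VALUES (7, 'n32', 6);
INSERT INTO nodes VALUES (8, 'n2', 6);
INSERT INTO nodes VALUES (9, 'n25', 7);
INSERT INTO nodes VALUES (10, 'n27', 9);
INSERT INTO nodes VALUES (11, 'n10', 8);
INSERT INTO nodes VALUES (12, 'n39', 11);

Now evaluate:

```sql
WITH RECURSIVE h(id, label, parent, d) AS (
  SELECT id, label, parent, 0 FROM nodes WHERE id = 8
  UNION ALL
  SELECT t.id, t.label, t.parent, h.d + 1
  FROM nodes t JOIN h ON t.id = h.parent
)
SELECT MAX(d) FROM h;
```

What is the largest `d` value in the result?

Base: id=8 (n2), parent=6, d 0.
Iteration 1: join on id=6 -> n4 (id 6, parent=3, d 1).
Iteration 2: join on id=3 -> n16 (id 3, parent=2, d 2).
Iteration 3: join on id=2 -> n34 (id 2, parent=1, d 3).
Iteration 4: join on id=1 -> n17 (id 1, parent=NULL, d 4).
Iteration 5: parent is NULL; no match; recursion stops.
d values: 0, 1, 2, 3, 4; the maximum is 4.

4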